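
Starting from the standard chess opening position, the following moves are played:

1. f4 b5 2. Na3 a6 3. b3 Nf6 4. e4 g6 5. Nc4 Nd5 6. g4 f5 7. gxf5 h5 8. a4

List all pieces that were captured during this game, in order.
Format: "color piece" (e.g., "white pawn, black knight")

Tracking captures:
  gxf5: captured black pawn

black pawn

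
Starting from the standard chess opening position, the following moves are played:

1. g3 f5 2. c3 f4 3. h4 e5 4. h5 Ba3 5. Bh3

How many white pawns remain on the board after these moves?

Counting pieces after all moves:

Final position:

  a b c d e f g h
  ─────────────────
8│♜ ♞ ♝ ♛ ♚ · ♞ ♜│8
7│♟ ♟ ♟ ♟ · · ♟ ♟│7
6│· · · · · · · ·│6
5│· · · · ♟ · · ♙│5
4│· · · · · ♟ · ·│4
3│♝ · ♙ · · · ♙ ♗│3
2│♙ ♙ · ♙ ♙ ♙ · ·│2
1│♖ ♘ ♗ ♕ ♔ · ♘ ♖│1
  ─────────────────
  a b c d e f g h


8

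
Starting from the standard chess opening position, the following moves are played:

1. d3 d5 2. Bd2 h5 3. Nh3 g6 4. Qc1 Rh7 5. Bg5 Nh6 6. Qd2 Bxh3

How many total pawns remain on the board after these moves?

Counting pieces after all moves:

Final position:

  a b c d e f g h
  ─────────────────
8│♜ ♞ · ♛ ♚ ♝ · ·│8
7│♟ ♟ ♟ · ♟ ♟ · ♜│7
6│· · · · · · ♟ ♞│6
5│· · · ♟ · · ♗ ♟│5
4│· · · · · · · ·│4
3│· · · ♙ · · · ♝│3
2│♙ ♙ ♙ ♕ ♙ ♙ ♙ ♙│2
1│♖ ♘ · · ♔ ♗ · ♖│1
  ─────────────────
  a b c d e f g h


16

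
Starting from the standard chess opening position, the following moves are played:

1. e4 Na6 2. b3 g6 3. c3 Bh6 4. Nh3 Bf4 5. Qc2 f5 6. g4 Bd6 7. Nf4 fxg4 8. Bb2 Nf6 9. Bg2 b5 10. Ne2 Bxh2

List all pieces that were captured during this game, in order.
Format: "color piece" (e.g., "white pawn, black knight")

Tracking captures:
  fxg4: captured white pawn
  Bxh2: captured white pawn

white pawn, white pawn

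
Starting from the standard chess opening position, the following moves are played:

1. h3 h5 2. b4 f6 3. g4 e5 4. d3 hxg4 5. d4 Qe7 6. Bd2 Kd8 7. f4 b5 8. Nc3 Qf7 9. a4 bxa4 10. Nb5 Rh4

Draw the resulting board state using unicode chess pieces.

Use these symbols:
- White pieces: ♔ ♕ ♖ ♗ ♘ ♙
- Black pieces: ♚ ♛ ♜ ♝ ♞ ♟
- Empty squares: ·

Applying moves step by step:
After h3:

♜ ♞ ♝ ♛ ♚ ♝ ♞ ♜
♟ ♟ ♟ ♟ ♟ ♟ ♟ ♟
· · · · · · · ·
· · · · · · · ·
· · · · · · · ·
· · · · · · · ♙
♙ ♙ ♙ ♙ ♙ ♙ ♙ ·
♖ ♘ ♗ ♕ ♔ ♗ ♘ ♖


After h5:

♜ ♞ ♝ ♛ ♚ ♝ ♞ ♜
♟ ♟ ♟ ♟ ♟ ♟ ♟ ·
· · · · · · · ·
· · · · · · · ♟
· · · · · · · ·
· · · · · · · ♙
♙ ♙ ♙ ♙ ♙ ♙ ♙ ·
♖ ♘ ♗ ♕ ♔ ♗ ♘ ♖


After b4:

♜ ♞ ♝ ♛ ♚ ♝ ♞ ♜
♟ ♟ ♟ ♟ ♟ ♟ ♟ ·
· · · · · · · ·
· · · · · · · ♟
· ♙ · · · · · ·
· · · · · · · ♙
♙ · ♙ ♙ ♙ ♙ ♙ ·
♖ ♘ ♗ ♕ ♔ ♗ ♘ ♖


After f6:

♜ ♞ ♝ ♛ ♚ ♝ ♞ ♜
♟ ♟ ♟ ♟ ♟ · ♟ ·
· · · · · ♟ · ·
· · · · · · · ♟
· ♙ · · · · · ·
· · · · · · · ♙
♙ · ♙ ♙ ♙ ♙ ♙ ·
♖ ♘ ♗ ♕ ♔ ♗ ♘ ♖


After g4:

♜ ♞ ♝ ♛ ♚ ♝ ♞ ♜
♟ ♟ ♟ ♟ ♟ · ♟ ·
· · · · · ♟ · ·
· · · · · · · ♟
· ♙ · · · · ♙ ·
· · · · · · · ♙
♙ · ♙ ♙ ♙ ♙ · ·
♖ ♘ ♗ ♕ ♔ ♗ ♘ ♖


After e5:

♜ ♞ ♝ ♛ ♚ ♝ ♞ ♜
♟ ♟ ♟ ♟ · · ♟ ·
· · · · · ♟ · ·
· · · · ♟ · · ♟
· ♙ · · · · ♙ ·
· · · · · · · ♙
♙ · ♙ ♙ ♙ ♙ · ·
♖ ♘ ♗ ♕ ♔ ♗ ♘ ♖


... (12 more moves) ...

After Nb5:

♜ ♞ ♝ ♚ · ♝ ♞ ♜
♟ · ♟ ♟ · ♛ ♟ ·
· · · · · ♟ · ·
· ♘ · · ♟ · · ·
♟ ♙ · ♙ · ♙ ♟ ·
· · · · · · · ♙
· · ♙ ♗ ♙ · · ·
♖ · · ♕ ♔ ♗ ♘ ♖


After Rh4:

♜ ♞ ♝ ♚ · ♝ ♞ ·
♟ · ♟ ♟ · ♛ ♟ ·
· · · · · ♟ · ·
· ♘ · · ♟ · · ·
♟ ♙ · ♙ · ♙ ♟ ♜
· · · · · · · ♙
· · ♙ ♗ ♙ · · ·
♖ · · ♕ ♔ ♗ ♘ ♖



  a b c d e f g h
  ─────────────────
8│♜ ♞ ♝ ♚ · ♝ ♞ ·│8
7│♟ · ♟ ♟ · ♛ ♟ ·│7
6│· · · · · ♟ · ·│6
5│· ♘ · · ♟ · · ·│5
4│♟ ♙ · ♙ · ♙ ♟ ♜│4
3│· · · · · · · ♙│3
2│· · ♙ ♗ ♙ · · ·│2
1│♖ · · ♕ ♔ ♗ ♘ ♖│1
  ─────────────────
  a b c d e f g h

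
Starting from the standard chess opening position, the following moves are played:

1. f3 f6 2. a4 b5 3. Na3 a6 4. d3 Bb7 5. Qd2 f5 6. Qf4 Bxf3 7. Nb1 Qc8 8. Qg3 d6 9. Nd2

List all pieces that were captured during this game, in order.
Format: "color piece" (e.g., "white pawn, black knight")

Tracking captures:
  Bxf3: captured white pawn

white pawn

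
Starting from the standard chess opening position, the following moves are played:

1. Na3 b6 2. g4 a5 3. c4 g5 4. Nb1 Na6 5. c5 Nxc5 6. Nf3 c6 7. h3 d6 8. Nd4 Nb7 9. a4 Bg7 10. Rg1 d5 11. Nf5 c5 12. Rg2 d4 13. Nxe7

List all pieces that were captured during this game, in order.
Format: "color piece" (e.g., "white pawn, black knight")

Tracking captures:
  Nxc5: captured white pawn
  Nxe7: captured black pawn

white pawn, black pawn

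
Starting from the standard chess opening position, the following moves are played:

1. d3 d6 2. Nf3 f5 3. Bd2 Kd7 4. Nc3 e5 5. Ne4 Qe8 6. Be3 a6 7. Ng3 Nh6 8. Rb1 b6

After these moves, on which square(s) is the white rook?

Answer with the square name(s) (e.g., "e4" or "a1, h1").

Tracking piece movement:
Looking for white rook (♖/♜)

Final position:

  a b c d e f g h
  ─────────────────
8│♜ ♞ ♝ · ♛ ♝ · ♜│8
7│· · ♟ ♚ · · ♟ ♟│7
6│♟ ♟ · ♟ · · · ♞│6
5│· · · · ♟ ♟ · ·│5
4│· · · · · · · ·│4
3│· · · ♙ ♗ ♘ ♘ ·│3
2│♙ ♙ ♙ · ♙ ♙ ♙ ♙│2
1│· ♖ · ♕ ♔ ♗ · ♖│1
  ─────────────────
  a b c d e f g h


b1, h1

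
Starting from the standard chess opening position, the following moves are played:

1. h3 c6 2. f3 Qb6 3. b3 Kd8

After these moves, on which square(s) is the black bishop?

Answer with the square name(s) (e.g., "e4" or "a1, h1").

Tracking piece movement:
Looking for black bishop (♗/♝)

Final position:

  a b c d e f g h
  ─────────────────
8│♜ ♞ ♝ ♚ · ♝ ♞ ♜│8
7│♟ ♟ · ♟ ♟ ♟ ♟ ♟│7
6│· ♛ ♟ · · · · ·│6
5│· · · · · · · ·│5
4│· · · · · · · ·│4
3│· ♙ · · · ♙ · ♙│3
2│♙ · ♙ ♙ ♙ · ♙ ·│2
1│♖ ♘ ♗ ♕ ♔ ♗ ♘ ♖│1
  ─────────────────
  a b c d e f g h


c8, f8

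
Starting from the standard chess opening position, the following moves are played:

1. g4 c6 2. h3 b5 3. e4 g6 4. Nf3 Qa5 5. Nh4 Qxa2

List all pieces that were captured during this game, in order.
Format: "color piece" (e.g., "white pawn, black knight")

Tracking captures:
  Qxa2: captured white pawn

white pawn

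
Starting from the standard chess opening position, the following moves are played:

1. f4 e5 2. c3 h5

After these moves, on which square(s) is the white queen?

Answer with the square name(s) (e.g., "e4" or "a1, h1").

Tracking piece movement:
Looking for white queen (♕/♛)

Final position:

  a b c d e f g h
  ─────────────────
8│♜ ♞ ♝ ♛ ♚ ♝ ♞ ♜│8
7│♟ ♟ ♟ ♟ · ♟ ♟ ·│7
6│· · · · · · · ·│6
5│· · · · ♟ · · ♟│5
4│· · · · · ♙ · ·│4
3│· · ♙ · · · · ·│3
2│♙ ♙ · ♙ ♙ · ♙ ♙│2
1│♖ ♘ ♗ ♕ ♔ ♗ ♘ ♖│1
  ─────────────────
  a b c d e f g h


d1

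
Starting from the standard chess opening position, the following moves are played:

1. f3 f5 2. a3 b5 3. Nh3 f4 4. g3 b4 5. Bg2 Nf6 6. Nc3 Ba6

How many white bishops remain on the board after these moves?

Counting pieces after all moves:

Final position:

  a b c d e f g h
  ─────────────────
8│♜ ♞ · ♛ ♚ ♝ · ♜│8
7│♟ · ♟ ♟ ♟ · ♟ ♟│7
6│♝ · · · · ♞ · ·│6
5│· · · · · · · ·│5
4│· ♟ · · · ♟ · ·│4
3│♙ · ♘ · · ♙ ♙ ♘│3
2│· ♙ ♙ ♙ ♙ · ♗ ♙│2
1│♖ · ♗ ♕ ♔ · · ♖│1
  ─────────────────
  a b c d e f g h


2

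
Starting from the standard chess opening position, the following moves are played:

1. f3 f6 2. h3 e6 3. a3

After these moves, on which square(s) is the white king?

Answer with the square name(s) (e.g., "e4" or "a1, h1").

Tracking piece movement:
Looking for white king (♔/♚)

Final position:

  a b c d e f g h
  ─────────────────
8│♜ ♞ ♝ ♛ ♚ ♝ ♞ ♜│8
7│♟ ♟ ♟ ♟ · · ♟ ♟│7
6│· · · · ♟ ♟ · ·│6
5│· · · · · · · ·│5
4│· · · · · · · ·│4
3│♙ · · · · ♙ · ♙│3
2│· ♙ ♙ ♙ ♙ · ♙ ·│2
1│♖ ♘ ♗ ♕ ♔ ♗ ♘ ♖│1
  ─────────────────
  a b c d e f g h


e1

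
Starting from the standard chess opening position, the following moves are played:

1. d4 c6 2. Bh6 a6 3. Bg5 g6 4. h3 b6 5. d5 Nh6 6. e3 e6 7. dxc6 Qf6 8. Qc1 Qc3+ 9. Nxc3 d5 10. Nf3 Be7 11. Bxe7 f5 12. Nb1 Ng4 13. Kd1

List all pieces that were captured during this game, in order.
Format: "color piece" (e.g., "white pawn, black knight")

Tracking captures:
  dxc6: captured black pawn
  Nxc3: captured black queen
  Bxe7: captured black bishop

black pawn, black queen, black bishop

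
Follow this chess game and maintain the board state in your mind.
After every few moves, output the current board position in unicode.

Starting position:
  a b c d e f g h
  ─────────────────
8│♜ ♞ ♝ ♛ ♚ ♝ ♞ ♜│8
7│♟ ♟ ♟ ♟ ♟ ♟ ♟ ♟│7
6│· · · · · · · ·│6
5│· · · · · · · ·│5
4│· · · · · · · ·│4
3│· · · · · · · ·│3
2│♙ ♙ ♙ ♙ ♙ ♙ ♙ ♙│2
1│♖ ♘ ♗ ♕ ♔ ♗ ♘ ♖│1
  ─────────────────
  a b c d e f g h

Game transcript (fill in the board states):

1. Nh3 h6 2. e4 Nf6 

  a b c d e f g h
  ─────────────────
8│♜ ♞ ♝ ♛ ♚ ♝ · ♜│8
7│♟ ♟ ♟ ♟ ♟ ♟ ♟ ·│7
6│· · · · · ♞ · ♟│6
5│· · · · · · · ·│5
4│· · · · ♙ · · ·│4
3│· · · · · · · ♘│3
2│♙ ♙ ♙ ♙ · ♙ ♙ ♙│2
1│♖ ♘ ♗ ♕ ♔ ♗ · ♖│1
  ─────────────────
  a b c d e f g h

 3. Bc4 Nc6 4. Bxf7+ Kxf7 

  a b c d e f g h
  ─────────────────
8│♜ · ♝ ♛ · ♝ · ♜│8
7│♟ ♟ ♟ ♟ ♟ ♚ ♟ ·│7
6│· · ♞ · · ♞ · ♟│6
5│· · · · · · · ·│5
4│· · · · ♙ · · ·│4
3│· · · · · · · ♘│3
2│♙ ♙ ♙ ♙ · ♙ ♙ ♙│2
1│♖ ♘ ♗ ♕ ♔ · · ♖│1
  ─────────────────
  a b c d e f g h

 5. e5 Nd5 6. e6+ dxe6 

  a b c d e f g h
  ─────────────────
8│♜ · ♝ ♛ · ♝ · ♜│8
7│♟ ♟ ♟ · ♟ ♚ ♟ ·│7
6│· · ♞ · ♟ · · ♟│6
5│· · · ♞ · · · ·│5
4│· · · · · · · ·│4
3│· · · · · · · ♘│3
2│♙ ♙ ♙ ♙ · ♙ ♙ ♙│2
1│♖ ♘ ♗ ♕ ♔ · · ♖│1
  ─────────────────
  a b c d e f g h



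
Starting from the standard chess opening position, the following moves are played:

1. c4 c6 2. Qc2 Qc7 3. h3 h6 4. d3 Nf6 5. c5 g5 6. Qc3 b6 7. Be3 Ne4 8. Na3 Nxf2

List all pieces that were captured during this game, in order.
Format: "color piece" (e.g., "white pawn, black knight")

Tracking captures:
  Nxf2: captured white pawn

white pawn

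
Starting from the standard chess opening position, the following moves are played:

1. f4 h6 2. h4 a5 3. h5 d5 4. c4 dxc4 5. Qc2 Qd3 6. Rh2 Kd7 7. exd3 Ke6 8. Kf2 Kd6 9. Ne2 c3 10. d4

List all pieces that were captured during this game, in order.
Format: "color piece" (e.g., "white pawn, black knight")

Tracking captures:
  dxc4: captured white pawn
  exd3: captured black queen

white pawn, black queen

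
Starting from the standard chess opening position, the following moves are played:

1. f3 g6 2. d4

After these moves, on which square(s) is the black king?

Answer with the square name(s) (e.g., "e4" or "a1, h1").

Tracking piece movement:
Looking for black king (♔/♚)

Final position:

  a b c d e f g h
  ─────────────────
8│♜ ♞ ♝ ♛ ♚ ♝ ♞ ♜│8
7│♟ ♟ ♟ ♟ ♟ ♟ · ♟│7
6│· · · · · · ♟ ·│6
5│· · · · · · · ·│5
4│· · · ♙ · · · ·│4
3│· · · · · ♙ · ·│3
2│♙ ♙ ♙ · ♙ · ♙ ♙│2
1│♖ ♘ ♗ ♕ ♔ ♗ ♘ ♖│1
  ─────────────────
  a b c d e f g h


e8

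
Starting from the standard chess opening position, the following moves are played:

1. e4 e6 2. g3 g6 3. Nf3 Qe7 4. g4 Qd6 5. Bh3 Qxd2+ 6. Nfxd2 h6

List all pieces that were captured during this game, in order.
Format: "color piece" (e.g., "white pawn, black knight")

Tracking captures:
  Qxd2+: captured white pawn
  Nfxd2: captured black queen

white pawn, black queen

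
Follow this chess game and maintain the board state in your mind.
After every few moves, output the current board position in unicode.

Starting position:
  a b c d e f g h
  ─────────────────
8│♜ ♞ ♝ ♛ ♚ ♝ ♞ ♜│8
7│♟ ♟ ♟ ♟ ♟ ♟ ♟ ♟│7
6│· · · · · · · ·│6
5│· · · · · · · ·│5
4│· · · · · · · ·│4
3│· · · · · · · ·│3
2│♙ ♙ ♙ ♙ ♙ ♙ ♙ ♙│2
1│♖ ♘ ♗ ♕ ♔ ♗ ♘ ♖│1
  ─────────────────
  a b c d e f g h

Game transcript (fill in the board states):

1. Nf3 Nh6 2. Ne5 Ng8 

  a b c d e f g h
  ─────────────────
8│♜ ♞ ♝ ♛ ♚ ♝ ♞ ♜│8
7│♟ ♟ ♟ ♟ ♟ ♟ ♟ ♟│7
6│· · · · · · · ·│6
5│· · · · ♘ · · ·│5
4│· · · · · · · ·│4
3│· · · · · · · ·│3
2│♙ ♙ ♙ ♙ ♙ ♙ ♙ ♙│2
1│♖ ♘ ♗ ♕ ♔ ♗ · ♖│1
  ─────────────────
  a b c d e f g h

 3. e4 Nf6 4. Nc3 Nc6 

  a b c d e f g h
  ─────────────────
8│♜ · ♝ ♛ ♚ ♝ · ♜│8
7│♟ ♟ ♟ ♟ ♟ ♟ ♟ ♟│7
6│· · ♞ · · ♞ · ·│6
5│· · · · ♘ · · ·│5
4│· · · · ♙ · · ·│4
3│· · ♘ · · · · ·│3
2│♙ ♙ ♙ ♙ · ♙ ♙ ♙│2
1│♖ · ♗ ♕ ♔ ♗ · ♖│1
  ─────────────────
  a b c d e f g h

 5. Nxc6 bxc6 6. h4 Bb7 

  a b c d e f g h
  ─────────────────
8│♜ · · ♛ ♚ ♝ · ♜│8
7│♟ ♝ ♟ ♟ ♟ ♟ ♟ ♟│7
6│· · ♟ · · ♞ · ·│6
5│· · · · · · · ·│5
4│· · · · ♙ · · ♙│4
3│· · ♘ · · · · ·│3
2│♙ ♙ ♙ ♙ · ♙ ♙ ·│2
1│♖ · ♗ ♕ ♔ ♗ · ♖│1
  ─────────────────
  a b c d e f g h

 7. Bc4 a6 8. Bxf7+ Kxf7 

  a b c d e f g h
  ─────────────────
8│♜ · · ♛ · ♝ · ♜│8
7│· ♝ ♟ ♟ ♟ ♚ ♟ ♟│7
6│♟ · ♟ · · ♞ · ·│6
5│· · · · · · · ·│5
4│· · · · ♙ · · ♙│4
3│· · ♘ · · · · ·│3
2│♙ ♙ ♙ ♙ · ♙ ♙ ·│2
1│♖ · ♗ ♕ ♔ · · ♖│1
  ─────────────────
  a b c d e f g h



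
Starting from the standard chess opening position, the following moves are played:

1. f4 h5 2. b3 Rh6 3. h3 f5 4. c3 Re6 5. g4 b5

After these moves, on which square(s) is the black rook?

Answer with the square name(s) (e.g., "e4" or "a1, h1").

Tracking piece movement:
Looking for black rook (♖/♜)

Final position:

  a b c d e f g h
  ─────────────────
8│♜ ♞ ♝ ♛ ♚ ♝ ♞ ·│8
7│♟ · ♟ ♟ ♟ · ♟ ·│7
6│· · · · ♜ · · ·│6
5│· ♟ · · · ♟ · ♟│5
4│· · · · · ♙ ♙ ·│4
3│· ♙ ♙ · · · · ♙│3
2│♙ · · ♙ ♙ · · ·│2
1│♖ ♘ ♗ ♕ ♔ ♗ ♘ ♖│1
  ─────────────────
  a b c d e f g h


a8, e6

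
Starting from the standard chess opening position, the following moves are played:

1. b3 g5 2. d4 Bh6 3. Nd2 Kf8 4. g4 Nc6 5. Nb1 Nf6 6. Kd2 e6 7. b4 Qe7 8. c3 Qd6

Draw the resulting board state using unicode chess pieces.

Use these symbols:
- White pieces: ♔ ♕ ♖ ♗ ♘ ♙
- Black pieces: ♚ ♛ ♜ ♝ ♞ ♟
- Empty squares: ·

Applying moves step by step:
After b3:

♜ ♞ ♝ ♛ ♚ ♝ ♞ ♜
♟ ♟ ♟ ♟ ♟ ♟ ♟ ♟
· · · · · · · ·
· · · · · · · ·
· · · · · · · ·
· ♙ · · · · · ·
♙ · ♙ ♙ ♙ ♙ ♙ ♙
♖ ♘ ♗ ♕ ♔ ♗ ♘ ♖


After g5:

♜ ♞ ♝ ♛ ♚ ♝ ♞ ♜
♟ ♟ ♟ ♟ ♟ ♟ · ♟
· · · · · · · ·
· · · · · · ♟ ·
· · · · · · · ·
· ♙ · · · · · ·
♙ · ♙ ♙ ♙ ♙ ♙ ♙
♖ ♘ ♗ ♕ ♔ ♗ ♘ ♖


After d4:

♜ ♞ ♝ ♛ ♚ ♝ ♞ ♜
♟ ♟ ♟ ♟ ♟ ♟ · ♟
· · · · · · · ·
· · · · · · ♟ ·
· · · ♙ · · · ·
· ♙ · · · · · ·
♙ · ♙ · ♙ ♙ ♙ ♙
♖ ♘ ♗ ♕ ♔ ♗ ♘ ♖


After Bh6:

♜ ♞ ♝ ♛ ♚ · ♞ ♜
♟ ♟ ♟ ♟ ♟ ♟ · ♟
· · · · · · · ♝
· · · · · · ♟ ·
· · · ♙ · · · ·
· ♙ · · · · · ·
♙ · ♙ · ♙ ♙ ♙ ♙
♖ ♘ ♗ ♕ ♔ ♗ ♘ ♖


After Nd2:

♜ ♞ ♝ ♛ ♚ · ♞ ♜
♟ ♟ ♟ ♟ ♟ ♟ · ♟
· · · · · · · ♝
· · · · · · ♟ ·
· · · ♙ · · · ·
· ♙ · · · · · ·
♙ · ♙ ♘ ♙ ♙ ♙ ♙
♖ · ♗ ♕ ♔ ♗ ♘ ♖


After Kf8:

♜ ♞ ♝ ♛ · ♚ ♞ ♜
♟ ♟ ♟ ♟ ♟ ♟ · ♟
· · · · · · · ♝
· · · · · · ♟ ·
· · · ♙ · · · ·
· ♙ · · · · · ·
♙ · ♙ ♘ ♙ ♙ ♙ ♙
♖ · ♗ ♕ ♔ ♗ ♘ ♖


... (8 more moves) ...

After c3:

♜ · ♝ · · ♚ · ♜
♟ ♟ ♟ ♟ ♛ ♟ · ♟
· · ♞ · ♟ ♞ · ♝
· · · · · · ♟ ·
· ♙ · ♙ · · ♙ ·
· · ♙ · · · · ·
♙ · · ♔ ♙ ♙ · ♙
♖ ♘ ♗ ♕ · ♗ ♘ ♖


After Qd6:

♜ · ♝ · · ♚ · ♜
♟ ♟ ♟ ♟ · ♟ · ♟
· · ♞ ♛ ♟ ♞ · ♝
· · · · · · ♟ ·
· ♙ · ♙ · · ♙ ·
· · ♙ · · · · ·
♙ · · ♔ ♙ ♙ · ♙
♖ ♘ ♗ ♕ · ♗ ♘ ♖



  a b c d e f g h
  ─────────────────
8│♜ · ♝ · · ♚ · ♜│8
7│♟ ♟ ♟ ♟ · ♟ · ♟│7
6│· · ♞ ♛ ♟ ♞ · ♝│6
5│· · · · · · ♟ ·│5
4│· ♙ · ♙ · · ♙ ·│4
3│· · ♙ · · · · ·│3
2│♙ · · ♔ ♙ ♙ · ♙│2
1│♖ ♘ ♗ ♕ · ♗ ♘ ♖│1
  ─────────────────
  a b c d e f g h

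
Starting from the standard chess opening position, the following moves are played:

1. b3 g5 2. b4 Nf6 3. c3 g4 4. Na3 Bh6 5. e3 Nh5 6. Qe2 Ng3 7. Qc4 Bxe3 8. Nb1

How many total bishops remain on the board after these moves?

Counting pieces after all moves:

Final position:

  a b c d e f g h
  ─────────────────
8│♜ ♞ ♝ ♛ ♚ · · ♜│8
7│♟ ♟ ♟ ♟ ♟ ♟ · ♟│7
6│· · · · · · · ·│6
5│· · · · · · · ·│5
4│· ♙ ♕ · · · ♟ ·│4
3│· · ♙ · ♝ · ♞ ·│3
2│♙ · · ♙ · ♙ ♙ ♙│2
1│♖ ♘ ♗ · ♔ ♗ ♘ ♖│1
  ─────────────────
  a b c d e f g h


4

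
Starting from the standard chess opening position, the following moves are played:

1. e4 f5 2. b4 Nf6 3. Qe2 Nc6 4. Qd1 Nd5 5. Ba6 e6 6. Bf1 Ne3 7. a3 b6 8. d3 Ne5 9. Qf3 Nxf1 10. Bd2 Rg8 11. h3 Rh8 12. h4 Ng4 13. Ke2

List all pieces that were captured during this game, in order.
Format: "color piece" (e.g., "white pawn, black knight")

Tracking captures:
  Nxf1: captured white bishop

white bishop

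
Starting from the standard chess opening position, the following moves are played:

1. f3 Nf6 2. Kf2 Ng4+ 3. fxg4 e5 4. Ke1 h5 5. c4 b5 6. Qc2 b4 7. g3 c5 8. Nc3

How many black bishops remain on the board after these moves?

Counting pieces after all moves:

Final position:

  a b c d e f g h
  ─────────────────
8│♜ ♞ ♝ ♛ ♚ ♝ · ♜│8
7│♟ · · ♟ · ♟ ♟ ·│7
6│· · · · · · · ·│6
5│· · ♟ · ♟ · · ♟│5
4│· ♟ ♙ · · · ♙ ·│4
3│· · ♘ · · · ♙ ·│3
2│♙ ♙ ♕ ♙ ♙ · · ♙│2
1│♖ · ♗ · ♔ ♗ ♘ ♖│1
  ─────────────────
  a b c d e f g h


2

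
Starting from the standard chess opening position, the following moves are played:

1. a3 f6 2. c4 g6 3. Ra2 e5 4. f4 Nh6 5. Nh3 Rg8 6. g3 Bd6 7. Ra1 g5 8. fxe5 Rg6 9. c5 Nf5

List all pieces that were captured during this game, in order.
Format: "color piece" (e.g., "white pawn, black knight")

Tracking captures:
  fxe5: captured black pawn

black pawn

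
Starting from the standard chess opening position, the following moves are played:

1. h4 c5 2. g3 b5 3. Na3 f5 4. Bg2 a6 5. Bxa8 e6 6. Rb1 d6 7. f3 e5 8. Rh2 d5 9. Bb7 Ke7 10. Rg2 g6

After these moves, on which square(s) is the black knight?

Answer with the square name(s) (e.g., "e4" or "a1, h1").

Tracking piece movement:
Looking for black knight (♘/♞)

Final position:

  a b c d e f g h
  ─────────────────
8│· ♞ ♝ ♛ · ♝ ♞ ♜│8
7│· ♗ · · ♚ · · ♟│7
6│♟ · · · · · ♟ ·│6
5│· ♟ ♟ ♟ ♟ ♟ · ·│5
4│· · · · · · · ♙│4
3│♘ · · · · ♙ ♙ ·│3
2│♙ ♙ ♙ ♙ ♙ · ♖ ·│2
1│· ♖ ♗ ♕ ♔ · ♘ ·│1
  ─────────────────
  a b c d e f g h


b8, g8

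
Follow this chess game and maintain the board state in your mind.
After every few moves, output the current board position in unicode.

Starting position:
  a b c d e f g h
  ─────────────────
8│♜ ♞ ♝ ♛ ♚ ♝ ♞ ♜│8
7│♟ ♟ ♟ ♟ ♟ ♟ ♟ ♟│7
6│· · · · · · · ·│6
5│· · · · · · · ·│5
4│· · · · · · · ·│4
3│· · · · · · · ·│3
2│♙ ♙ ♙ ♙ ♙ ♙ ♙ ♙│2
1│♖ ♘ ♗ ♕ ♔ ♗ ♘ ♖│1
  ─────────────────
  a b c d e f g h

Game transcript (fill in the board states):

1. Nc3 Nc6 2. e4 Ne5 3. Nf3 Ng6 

  a b c d e f g h
  ─────────────────
8│♜ · ♝ ♛ ♚ ♝ ♞ ♜│8
7│♟ ♟ ♟ ♟ ♟ ♟ ♟ ♟│7
6│· · · · · · ♞ ·│6
5│· · · · · · · ·│5
4│· · · · ♙ · · ·│4
3│· · ♘ · · ♘ · ·│3
2│♙ ♙ ♙ ♙ · ♙ ♙ ♙│2
1│♖ · ♗ ♕ ♔ ♗ · ♖│1
  ─────────────────
  a b c d e f g h

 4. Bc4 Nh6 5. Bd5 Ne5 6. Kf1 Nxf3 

  a b c d e f g h
  ─────────────────
8│♜ · ♝ ♛ ♚ ♝ · ♜│8
7│♟ ♟ ♟ ♟ ♟ ♟ ♟ ♟│7
6│· · · · · · · ♞│6
5│· · · ♗ · · · ·│5
4│· · · · ♙ · · ·│4
3│· · ♘ · · ♞ · ·│3
2│♙ ♙ ♙ ♙ · ♙ ♙ ♙│2
1│♖ · ♗ ♕ · ♔ · ♖│1
  ─────────────────
  a b c d e f g h

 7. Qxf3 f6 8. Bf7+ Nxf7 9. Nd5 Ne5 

  a b c d e f g h
  ─────────────────
8│♜ · ♝ ♛ ♚ ♝ · ♜│8
7│♟ ♟ ♟ ♟ ♟ · ♟ ♟│7
6│· · · · · ♟ · ·│6
5│· · · ♘ ♞ · · ·│5
4│· · · · ♙ · · ·│4
3│· · · · · ♕ · ·│3
2│♙ ♙ ♙ ♙ · ♙ ♙ ♙│2
1│♖ · ♗ · · ♔ · ♖│1
  ─────────────────
  a b c d e f g h

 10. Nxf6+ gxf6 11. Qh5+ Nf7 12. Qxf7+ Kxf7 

  a b c d e f g h
  ─────────────────
8│♜ · ♝ ♛ · ♝ · ♜│8
7│♟ ♟ ♟ ♟ ♟ ♚ · ♟│7
6│· · · · · ♟ · ·│6
5│· · · · · · · ·│5
4│· · · · ♙ · · ·│4
3│· · · · · · · ·│3
2│♙ ♙ ♙ ♙ · ♙ ♙ ♙│2
1│♖ · ♗ · · ♔ · ♖│1
  ─────────────────
  a b c d e f g h



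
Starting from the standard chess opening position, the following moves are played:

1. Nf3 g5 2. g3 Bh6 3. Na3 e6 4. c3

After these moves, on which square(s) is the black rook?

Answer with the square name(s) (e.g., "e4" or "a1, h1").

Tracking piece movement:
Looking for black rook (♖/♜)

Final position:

  a b c d e f g h
  ─────────────────
8│♜ ♞ ♝ ♛ ♚ · ♞ ♜│8
7│♟ ♟ ♟ ♟ · ♟ · ♟│7
6│· · · · ♟ · · ♝│6
5│· · · · · · ♟ ·│5
4│· · · · · · · ·│4
3│♘ · ♙ · · ♘ ♙ ·│3
2│♙ ♙ · ♙ ♙ ♙ · ♙│2
1│♖ · ♗ ♕ ♔ ♗ · ♖│1
  ─────────────────
  a b c d e f g h


a8, h8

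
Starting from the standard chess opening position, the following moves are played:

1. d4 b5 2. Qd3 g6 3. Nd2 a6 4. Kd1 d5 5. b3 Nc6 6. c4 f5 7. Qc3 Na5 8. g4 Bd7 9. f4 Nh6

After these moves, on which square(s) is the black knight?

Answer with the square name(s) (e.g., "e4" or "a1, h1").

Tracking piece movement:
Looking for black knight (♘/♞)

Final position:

  a b c d e f g h
  ─────────────────
8│♜ · · ♛ ♚ ♝ · ♜│8
7│· · ♟ ♝ ♟ · · ♟│7
6│♟ · · · · · ♟ ♞│6
5│♞ ♟ · ♟ · ♟ · ·│5
4│· · ♙ ♙ · ♙ ♙ ·│4
3│· ♙ ♕ · · · · ·│3
2│♙ · · ♘ ♙ · · ♙│2
1│♖ · ♗ ♔ · ♗ ♘ ♖│1
  ─────────────────
  a b c d e f g h


a5, h6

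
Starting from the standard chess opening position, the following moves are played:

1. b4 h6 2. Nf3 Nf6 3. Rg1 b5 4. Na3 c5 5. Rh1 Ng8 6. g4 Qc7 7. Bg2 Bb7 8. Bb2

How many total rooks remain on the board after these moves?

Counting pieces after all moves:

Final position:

  a b c d e f g h
  ─────────────────
8│♜ ♞ · · ♚ ♝ ♞ ♜│8
7│♟ ♝ ♛ ♟ ♟ ♟ ♟ ·│7
6│· · · · · · · ♟│6
5│· ♟ ♟ · · · · ·│5
4│· ♙ · · · · ♙ ·│4
3│♘ · · · · ♘ · ·│3
2│♙ ♗ ♙ ♙ ♙ ♙ ♗ ♙│2
1│♖ · · ♕ ♔ · · ♖│1
  ─────────────────
  a b c d e f g h


4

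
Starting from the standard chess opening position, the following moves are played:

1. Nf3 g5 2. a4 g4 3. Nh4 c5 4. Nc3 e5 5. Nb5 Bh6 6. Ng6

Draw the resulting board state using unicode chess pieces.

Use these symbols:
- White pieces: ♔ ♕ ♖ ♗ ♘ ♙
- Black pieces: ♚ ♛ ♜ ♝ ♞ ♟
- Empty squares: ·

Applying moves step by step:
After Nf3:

♜ ♞ ♝ ♛ ♚ ♝ ♞ ♜
♟ ♟ ♟ ♟ ♟ ♟ ♟ ♟
· · · · · · · ·
· · · · · · · ·
· · · · · · · ·
· · · · · ♘ · ·
♙ ♙ ♙ ♙ ♙ ♙ ♙ ♙
♖ ♘ ♗ ♕ ♔ ♗ · ♖


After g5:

♜ ♞ ♝ ♛ ♚ ♝ ♞ ♜
♟ ♟ ♟ ♟ ♟ ♟ · ♟
· · · · · · · ·
· · · · · · ♟ ·
· · · · · · · ·
· · · · · ♘ · ·
♙ ♙ ♙ ♙ ♙ ♙ ♙ ♙
♖ ♘ ♗ ♕ ♔ ♗ · ♖


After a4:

♜ ♞ ♝ ♛ ♚ ♝ ♞ ♜
♟ ♟ ♟ ♟ ♟ ♟ · ♟
· · · · · · · ·
· · · · · · ♟ ·
♙ · · · · · · ·
· · · · · ♘ · ·
· ♙ ♙ ♙ ♙ ♙ ♙ ♙
♖ ♘ ♗ ♕ ♔ ♗ · ♖


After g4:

♜ ♞ ♝ ♛ ♚ ♝ ♞ ♜
♟ ♟ ♟ ♟ ♟ ♟ · ♟
· · · · · · · ·
· · · · · · · ·
♙ · · · · · ♟ ·
· · · · · ♘ · ·
· ♙ ♙ ♙ ♙ ♙ ♙ ♙
♖ ♘ ♗ ♕ ♔ ♗ · ♖


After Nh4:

♜ ♞ ♝ ♛ ♚ ♝ ♞ ♜
♟ ♟ ♟ ♟ ♟ ♟ · ♟
· · · · · · · ·
· · · · · · · ·
♙ · · · · · ♟ ♘
· · · · · · · ·
· ♙ ♙ ♙ ♙ ♙ ♙ ♙
♖ ♘ ♗ ♕ ♔ ♗ · ♖


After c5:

♜ ♞ ♝ ♛ ♚ ♝ ♞ ♜
♟ ♟ · ♟ ♟ ♟ · ♟
· · · · · · · ·
· · ♟ · · · · ·
♙ · · · · · ♟ ♘
· · · · · · · ·
· ♙ ♙ ♙ ♙ ♙ ♙ ♙
♖ ♘ ♗ ♕ ♔ ♗ · ♖


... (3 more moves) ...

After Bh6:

♜ ♞ ♝ ♛ ♚ · ♞ ♜
♟ ♟ · ♟ · ♟ · ♟
· · · · · · · ♝
· ♘ ♟ · ♟ · · ·
♙ · · · · · ♟ ♘
· · · · · · · ·
· ♙ ♙ ♙ ♙ ♙ ♙ ♙
♖ · ♗ ♕ ♔ ♗ · ♖


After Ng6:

♜ ♞ ♝ ♛ ♚ · ♞ ♜
♟ ♟ · ♟ · ♟ · ♟
· · · · · · ♘ ♝
· ♘ ♟ · ♟ · · ·
♙ · · · · · ♟ ·
· · · · · · · ·
· ♙ ♙ ♙ ♙ ♙ ♙ ♙
♖ · ♗ ♕ ♔ ♗ · ♖



  a b c d e f g h
  ─────────────────
8│♜ ♞ ♝ ♛ ♚ · ♞ ♜│8
7│♟ ♟ · ♟ · ♟ · ♟│7
6│· · · · · · ♘ ♝│6
5│· ♘ ♟ · ♟ · · ·│5
4│♙ · · · · · ♟ ·│4
3│· · · · · · · ·│3
2│· ♙ ♙ ♙ ♙ ♙ ♙ ♙│2
1│♖ · ♗ ♕ ♔ ♗ · ♖│1
  ─────────────────
  a b c d e f g h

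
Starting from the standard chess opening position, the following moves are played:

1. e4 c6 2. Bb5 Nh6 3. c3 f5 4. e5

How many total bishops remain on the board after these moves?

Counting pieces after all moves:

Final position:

  a b c d e f g h
  ─────────────────
8│♜ ♞ ♝ ♛ ♚ ♝ · ♜│8
7│♟ ♟ · ♟ ♟ · ♟ ♟│7
6│· · ♟ · · · · ♞│6
5│· ♗ · · ♙ ♟ · ·│5
4│· · · · · · · ·│4
3│· · ♙ · · · · ·│3
2│♙ ♙ · ♙ · ♙ ♙ ♙│2
1│♖ ♘ ♗ ♕ ♔ · ♘ ♖│1
  ─────────────────
  a b c d e f g h


4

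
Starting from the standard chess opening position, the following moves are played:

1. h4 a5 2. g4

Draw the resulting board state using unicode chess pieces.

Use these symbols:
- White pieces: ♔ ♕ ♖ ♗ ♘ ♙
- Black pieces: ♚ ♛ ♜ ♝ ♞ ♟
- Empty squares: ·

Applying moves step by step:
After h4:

♜ ♞ ♝ ♛ ♚ ♝ ♞ ♜
♟ ♟ ♟ ♟ ♟ ♟ ♟ ♟
· · · · · · · ·
· · · · · · · ·
· · · · · · · ♙
· · · · · · · ·
♙ ♙ ♙ ♙ ♙ ♙ ♙ ·
♖ ♘ ♗ ♕ ♔ ♗ ♘ ♖


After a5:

♜ ♞ ♝ ♛ ♚ ♝ ♞ ♜
· ♟ ♟ ♟ ♟ ♟ ♟ ♟
· · · · · · · ·
♟ · · · · · · ·
· · · · · · · ♙
· · · · · · · ·
♙ ♙ ♙ ♙ ♙ ♙ ♙ ·
♖ ♘ ♗ ♕ ♔ ♗ ♘ ♖


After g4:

♜ ♞ ♝ ♛ ♚ ♝ ♞ ♜
· ♟ ♟ ♟ ♟ ♟ ♟ ♟
· · · · · · · ·
♟ · · · · · · ·
· · · · · · ♙ ♙
· · · · · · · ·
♙ ♙ ♙ ♙ ♙ ♙ · ·
♖ ♘ ♗ ♕ ♔ ♗ ♘ ♖



  a b c d e f g h
  ─────────────────
8│♜ ♞ ♝ ♛ ♚ ♝ ♞ ♜│8
7│· ♟ ♟ ♟ ♟ ♟ ♟ ♟│7
6│· · · · · · · ·│6
5│♟ · · · · · · ·│5
4│· · · · · · ♙ ♙│4
3│· · · · · · · ·│3
2│♙ ♙ ♙ ♙ ♙ ♙ · ·│2
1│♖ ♘ ♗ ♕ ♔ ♗ ♘ ♖│1
  ─────────────────
  a b c d e f g h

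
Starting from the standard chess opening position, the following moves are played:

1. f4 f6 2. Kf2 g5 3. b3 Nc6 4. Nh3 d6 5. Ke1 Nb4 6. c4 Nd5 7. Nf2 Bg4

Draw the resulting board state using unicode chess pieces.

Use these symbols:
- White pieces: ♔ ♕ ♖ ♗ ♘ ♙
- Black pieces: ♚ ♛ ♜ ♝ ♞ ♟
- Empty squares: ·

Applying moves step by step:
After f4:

♜ ♞ ♝ ♛ ♚ ♝ ♞ ♜
♟ ♟ ♟ ♟ ♟ ♟ ♟ ♟
· · · · · · · ·
· · · · · · · ·
· · · · · ♙ · ·
· · · · · · · ·
♙ ♙ ♙ ♙ ♙ · ♙ ♙
♖ ♘ ♗ ♕ ♔ ♗ ♘ ♖


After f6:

♜ ♞ ♝ ♛ ♚ ♝ ♞ ♜
♟ ♟ ♟ ♟ ♟ · ♟ ♟
· · · · · ♟ · ·
· · · · · · · ·
· · · · · ♙ · ·
· · · · · · · ·
♙ ♙ ♙ ♙ ♙ · ♙ ♙
♖ ♘ ♗ ♕ ♔ ♗ ♘ ♖


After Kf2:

♜ ♞ ♝ ♛ ♚ ♝ ♞ ♜
♟ ♟ ♟ ♟ ♟ · ♟ ♟
· · · · · ♟ · ·
· · · · · · · ·
· · · · · ♙ · ·
· · · · · · · ·
♙ ♙ ♙ ♙ ♙ ♔ ♙ ♙
♖ ♘ ♗ ♕ · ♗ ♘ ♖


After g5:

♜ ♞ ♝ ♛ ♚ ♝ ♞ ♜
♟ ♟ ♟ ♟ ♟ · · ♟
· · · · · ♟ · ·
· · · · · · ♟ ·
· · · · · ♙ · ·
· · · · · · · ·
♙ ♙ ♙ ♙ ♙ ♔ ♙ ♙
♖ ♘ ♗ ♕ · ♗ ♘ ♖


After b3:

♜ ♞ ♝ ♛ ♚ ♝ ♞ ♜
♟ ♟ ♟ ♟ ♟ · · ♟
· · · · · ♟ · ·
· · · · · · ♟ ·
· · · · · ♙ · ·
· ♙ · · · · · ·
♙ · ♙ ♙ ♙ ♔ ♙ ♙
♖ ♘ ♗ ♕ · ♗ ♘ ♖


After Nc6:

♜ · ♝ ♛ ♚ ♝ ♞ ♜
♟ ♟ ♟ ♟ ♟ · · ♟
· · ♞ · · ♟ · ·
· · · · · · ♟ ·
· · · · · ♙ · ·
· ♙ · · · · · ·
♙ · ♙ ♙ ♙ ♔ ♙ ♙
♖ ♘ ♗ ♕ · ♗ ♘ ♖


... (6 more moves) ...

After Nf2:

♜ · ♝ ♛ ♚ ♝ ♞ ♜
♟ ♟ ♟ · ♟ · · ♟
· · · ♟ · ♟ · ·
· · · ♞ · · ♟ ·
· · ♙ · · ♙ · ·
· ♙ · · · · · ·
♙ · · ♙ ♙ ♘ ♙ ♙
♖ ♘ ♗ ♕ ♔ ♗ · ♖


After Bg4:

♜ · · ♛ ♚ ♝ ♞ ♜
♟ ♟ ♟ · ♟ · · ♟
· · · ♟ · ♟ · ·
· · · ♞ · · ♟ ·
· · ♙ · · ♙ ♝ ·
· ♙ · · · · · ·
♙ · · ♙ ♙ ♘ ♙ ♙
♖ ♘ ♗ ♕ ♔ ♗ · ♖



  a b c d e f g h
  ─────────────────
8│♜ · · ♛ ♚ ♝ ♞ ♜│8
7│♟ ♟ ♟ · ♟ · · ♟│7
6│· · · ♟ · ♟ · ·│6
5│· · · ♞ · · ♟ ·│5
4│· · ♙ · · ♙ ♝ ·│4
3│· ♙ · · · · · ·│3
2│♙ · · ♙ ♙ ♘ ♙ ♙│2
1│♖ ♘ ♗ ♕ ♔ ♗ · ♖│1
  ─────────────────
  a b c d e f g h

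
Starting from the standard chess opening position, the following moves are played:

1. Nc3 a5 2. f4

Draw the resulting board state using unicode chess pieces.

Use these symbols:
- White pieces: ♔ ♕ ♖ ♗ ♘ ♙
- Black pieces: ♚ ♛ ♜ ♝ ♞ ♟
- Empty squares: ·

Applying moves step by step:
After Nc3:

♜ ♞ ♝ ♛ ♚ ♝ ♞ ♜
♟ ♟ ♟ ♟ ♟ ♟ ♟ ♟
· · · · · · · ·
· · · · · · · ·
· · · · · · · ·
· · ♘ · · · · ·
♙ ♙ ♙ ♙ ♙ ♙ ♙ ♙
♖ · ♗ ♕ ♔ ♗ ♘ ♖


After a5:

♜ ♞ ♝ ♛ ♚ ♝ ♞ ♜
· ♟ ♟ ♟ ♟ ♟ ♟ ♟
· · · · · · · ·
♟ · · · · · · ·
· · · · · · · ·
· · ♘ · · · · ·
♙ ♙ ♙ ♙ ♙ ♙ ♙ ♙
♖ · ♗ ♕ ♔ ♗ ♘ ♖


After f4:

♜ ♞ ♝ ♛ ♚ ♝ ♞ ♜
· ♟ ♟ ♟ ♟ ♟ ♟ ♟
· · · · · · · ·
♟ · · · · · · ·
· · · · · ♙ · ·
· · ♘ · · · · ·
♙ ♙ ♙ ♙ ♙ · ♙ ♙
♖ · ♗ ♕ ♔ ♗ ♘ ♖



  a b c d e f g h
  ─────────────────
8│♜ ♞ ♝ ♛ ♚ ♝ ♞ ♜│8
7│· ♟ ♟ ♟ ♟ ♟ ♟ ♟│7
6│· · · · · · · ·│6
5│♟ · · · · · · ·│5
4│· · · · · ♙ · ·│4
3│· · ♘ · · · · ·│3
2│♙ ♙ ♙ ♙ ♙ · ♙ ♙│2
1│♖ · ♗ ♕ ♔ ♗ ♘ ♖│1
  ─────────────────
  a b c d e f g h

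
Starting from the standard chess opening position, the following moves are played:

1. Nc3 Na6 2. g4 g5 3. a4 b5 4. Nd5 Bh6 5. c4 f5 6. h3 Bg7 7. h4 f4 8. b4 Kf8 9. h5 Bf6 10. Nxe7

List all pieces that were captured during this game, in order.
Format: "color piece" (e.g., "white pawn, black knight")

Tracking captures:
  Nxe7: captured black pawn

black pawn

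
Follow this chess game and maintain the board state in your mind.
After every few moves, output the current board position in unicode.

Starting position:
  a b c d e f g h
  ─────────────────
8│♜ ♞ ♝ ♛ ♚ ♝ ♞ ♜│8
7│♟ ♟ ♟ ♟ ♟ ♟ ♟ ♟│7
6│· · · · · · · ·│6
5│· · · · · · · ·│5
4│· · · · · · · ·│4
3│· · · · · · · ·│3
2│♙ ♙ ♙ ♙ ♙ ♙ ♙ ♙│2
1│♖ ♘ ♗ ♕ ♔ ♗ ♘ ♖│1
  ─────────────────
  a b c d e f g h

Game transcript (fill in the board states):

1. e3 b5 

  a b c d e f g h
  ─────────────────
8│♜ ♞ ♝ ♛ ♚ ♝ ♞ ♜│8
7│♟ · ♟ ♟ ♟ ♟ ♟ ♟│7
6│· · · · · · · ·│6
5│· ♟ · · · · · ·│5
4│· · · · · · · ·│4
3│· · · · ♙ · · ·│3
2│♙ ♙ ♙ ♙ · ♙ ♙ ♙│2
1│♖ ♘ ♗ ♕ ♔ ♗ ♘ ♖│1
  ─────────────────
  a b c d e f g h

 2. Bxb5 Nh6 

  a b c d e f g h
  ─────────────────
8│♜ ♞ ♝ ♛ ♚ ♝ · ♜│8
7│♟ · ♟ ♟ ♟ ♟ ♟ ♟│7
6│· · · · · · · ♞│6
5│· ♗ · · · · · ·│5
4│· · · · · · · ·│4
3│· · · · ♙ · · ·│3
2│♙ ♙ ♙ ♙ · ♙ ♙ ♙│2
1│♖ ♘ ♗ ♕ ♔ · ♘ ♖│1
  ─────────────────
  a b c d e f g h

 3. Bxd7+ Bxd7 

  a b c d e f g h
  ─────────────────
8│♜ ♞ · ♛ ♚ ♝ · ♜│8
7│♟ · ♟ ♝ ♟ ♟ ♟ ♟│7
6│· · · · · · · ♞│6
5│· · · · · · · ·│5
4│· · · · · · · ·│4
3│· · · · ♙ · · ·│3
2│♙ ♙ ♙ ♙ · ♙ ♙ ♙│2
1│♖ ♘ ♗ ♕ ♔ · ♘ ♖│1
  ─────────────────
  a b c d e f g h

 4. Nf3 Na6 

  a b c d e f g h
  ─────────────────
8│♜ · · ♛ ♚ ♝ · ♜│8
7│♟ · ♟ ♝ ♟ ♟ ♟ ♟│7
6│♞ · · · · · · ♞│6
5│· · · · · · · ·│5
4│· · · · · · · ·│4
3│· · · · ♙ ♘ · ·│3
2│♙ ♙ ♙ ♙ · ♙ ♙ ♙│2
1│♖ ♘ ♗ ♕ ♔ · · ♖│1
  ─────────────────
  a b c d e f g h

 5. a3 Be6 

  a b c d e f g h
  ─────────────────
8│♜ · · ♛ ♚ ♝ · ♜│8
7│♟ · ♟ · ♟ ♟ ♟ ♟│7
6│♞ · · · ♝ · · ♞│6
5│· · · · · · · ·│5
4│· · · · · · · ·│4
3│♙ · · · ♙ ♘ · ·│3
2│· ♙ ♙ ♙ · ♙ ♙ ♙│2
1│♖ ♘ ♗ ♕ ♔ · · ♖│1
  ─────────────────
  a b c d e f g h



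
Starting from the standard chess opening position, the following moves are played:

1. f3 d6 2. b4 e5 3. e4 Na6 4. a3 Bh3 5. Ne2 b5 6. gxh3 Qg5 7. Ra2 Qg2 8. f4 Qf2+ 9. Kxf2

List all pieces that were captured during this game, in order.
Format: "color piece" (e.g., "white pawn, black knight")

Tracking captures:
  gxh3: captured black bishop
  Kxf2: captured black queen

black bishop, black queen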